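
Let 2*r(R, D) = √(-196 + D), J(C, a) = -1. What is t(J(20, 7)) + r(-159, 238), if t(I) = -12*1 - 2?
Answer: -14 + √42/2 ≈ -10.760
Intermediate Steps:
t(I) = -14 (t(I) = -12 - 2 = -14)
r(R, D) = √(-196 + D)/2
t(J(20, 7)) + r(-159, 238) = -14 + √(-196 + 238)/2 = -14 + √42/2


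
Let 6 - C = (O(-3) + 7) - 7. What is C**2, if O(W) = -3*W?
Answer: 9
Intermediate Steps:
C = -3 (C = 6 - ((-3*(-3) + 7) - 7) = 6 - ((9 + 7) - 7) = 6 - (16 - 7) = 6 - 1*9 = 6 - 9 = -3)
C**2 = (-3)**2 = 9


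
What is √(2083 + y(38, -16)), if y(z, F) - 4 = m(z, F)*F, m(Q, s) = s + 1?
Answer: √2327 ≈ 48.239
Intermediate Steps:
m(Q, s) = 1 + s
y(z, F) = 4 + F*(1 + F) (y(z, F) = 4 + (1 + F)*F = 4 + F*(1 + F))
√(2083 + y(38, -16)) = √(2083 + (4 - 16*(1 - 16))) = √(2083 + (4 - 16*(-15))) = √(2083 + (4 + 240)) = √(2083 + 244) = √2327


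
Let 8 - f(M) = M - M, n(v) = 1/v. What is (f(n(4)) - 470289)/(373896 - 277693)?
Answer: -470281/96203 ≈ -4.8884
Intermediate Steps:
f(M) = 8 (f(M) = 8 - (M - M) = 8 - 1*0 = 8 + 0 = 8)
(f(n(4)) - 470289)/(373896 - 277693) = (8 - 470289)/(373896 - 277693) = -470281/96203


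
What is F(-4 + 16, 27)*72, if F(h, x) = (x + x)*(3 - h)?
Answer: -34992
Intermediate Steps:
F(h, x) = 2*x*(3 - h) (F(h, x) = (2*x)*(3 - h) = 2*x*(3 - h))
F(-4 + 16, 27)*72 = (2*27*(3 - (-4 + 16)))*72 = (2*27*(3 - 1*12))*72 = (2*27*(3 - 12))*72 = (2*27*(-9))*72 = -486*72 = -34992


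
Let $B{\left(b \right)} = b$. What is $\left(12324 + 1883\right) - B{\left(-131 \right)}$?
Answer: $14338$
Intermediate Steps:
$\left(12324 + 1883\right) - B{\left(-131 \right)} = \left(12324 + 1883\right) - -131 = 14207 + 131 = 14338$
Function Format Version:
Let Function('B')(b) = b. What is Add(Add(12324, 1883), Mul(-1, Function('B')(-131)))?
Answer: 14338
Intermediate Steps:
Add(Add(12324, 1883), Mul(-1, Function('B')(-131))) = Add(Add(12324, 1883), Mul(-1, -131)) = Add(14207, 131) = 14338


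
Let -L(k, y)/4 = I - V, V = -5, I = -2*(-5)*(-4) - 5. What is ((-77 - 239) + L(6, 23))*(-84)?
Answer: 13104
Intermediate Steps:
I = -45 (I = 10*(-4) - 5 = -40 - 5 = -45)
L(k, y) = 160 (L(k, y) = -4*(-45 - 1*(-5)) = -4*(-45 + 5) = -4*(-40) = 160)
((-77 - 239) + L(6, 23))*(-84) = ((-77 - 239) + 160)*(-84) = (-316 + 160)*(-84) = -156*(-84) = 13104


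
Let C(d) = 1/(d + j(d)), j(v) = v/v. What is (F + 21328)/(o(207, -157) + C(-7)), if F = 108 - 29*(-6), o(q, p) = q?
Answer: 129660/1241 ≈ 104.48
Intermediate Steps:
j(v) = 1
F = 282 (F = 108 + 174 = 282)
C(d) = 1/(1 + d) (C(d) = 1/(d + 1) = 1/(1 + d))
(F + 21328)/(o(207, -157) + C(-7)) = (282 + 21328)/(207 + 1/(1 - 7)) = 21610/(207 + 1/(-6)) = 21610/(207 - ⅙) = 21610/(1241/6) = 21610*(6/1241) = 129660/1241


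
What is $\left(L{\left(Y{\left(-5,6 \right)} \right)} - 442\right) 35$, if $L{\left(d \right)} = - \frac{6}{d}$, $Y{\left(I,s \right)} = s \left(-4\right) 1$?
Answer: $- \frac{61845}{4} \approx -15461.0$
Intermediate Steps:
$Y{\left(I,s \right)} = - 4 s$ ($Y{\left(I,s \right)} = - 4 s 1 = - 4 s$)
$L{\left(d \right)} = - \frac{6}{d}$
$\left(L{\left(Y{\left(-5,6 \right)} \right)} - 442\right) 35 = \left(- \frac{6}{\left(-4\right) 6} - 442\right) 35 = \left(- \frac{6}{-24} - 442\right) 35 = \left(\left(-6\right) \left(- \frac{1}{24}\right) - 442\right) 35 = \left(\frac{1}{4} - 442\right) 35 = \left(- \frac{1767}{4}\right) 35 = - \frac{61845}{4}$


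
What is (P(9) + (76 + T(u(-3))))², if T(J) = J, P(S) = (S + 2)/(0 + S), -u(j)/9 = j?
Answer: 879844/81 ≈ 10862.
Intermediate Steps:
u(j) = -9*j
P(S) = (2 + S)/S
(P(9) + (76 + T(u(-3))))² = ((2 + 9)/9 + (76 - 9*(-3)))² = ((⅑)*11 + (76 + 27))² = (11/9 + 103)² = (938/9)² = 879844/81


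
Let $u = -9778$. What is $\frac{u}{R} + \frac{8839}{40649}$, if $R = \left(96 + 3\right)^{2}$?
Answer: $- \frac{310834883}{398400849} \approx -0.78021$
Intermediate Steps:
$R = 9801$ ($R = 99^{2} = 9801$)
$\frac{u}{R} + \frac{8839}{40649} = - \frac{9778}{9801} + \frac{8839}{40649} = - \frac{310834883}{398400849}$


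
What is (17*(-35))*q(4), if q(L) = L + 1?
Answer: -2975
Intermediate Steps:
q(L) = 1 + L
(17*(-35))*q(4) = (17*(-35))*(1 + 4) = -595*5 = -2975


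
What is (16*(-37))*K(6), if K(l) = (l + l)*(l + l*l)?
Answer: -298368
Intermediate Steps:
K(l) = 2*l*(l + l**2) (K(l) = (2*l)*(l + l**2) = 2*l*(l + l**2))
(16*(-37))*K(6) = (16*(-37))*(2*6**2*(1 + 6)) = -1184*36*7 = -592*504 = -298368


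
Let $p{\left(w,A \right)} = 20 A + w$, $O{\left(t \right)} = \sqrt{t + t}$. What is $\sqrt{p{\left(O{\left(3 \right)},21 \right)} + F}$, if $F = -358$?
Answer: $\sqrt{62 + \sqrt{6}} \approx 8.028$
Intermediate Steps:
$O{\left(t \right)} = \sqrt{2} \sqrt{t}$ ($O{\left(t \right)} = \sqrt{2 t} = \sqrt{2} \sqrt{t}$)
$p{\left(w,A \right)} = w + 20 A$
$\sqrt{p{\left(O{\left(3 \right)},21 \right)} + F} = \sqrt{\left(\sqrt{2} \sqrt{3} + 20 \cdot 21\right) - 358} = \sqrt{\left(\sqrt{6} + 420\right) - 358} = \sqrt{\left(420 + \sqrt{6}\right) - 358} = \sqrt{62 + \sqrt{6}}$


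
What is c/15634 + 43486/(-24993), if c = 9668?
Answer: -219113900/195370281 ≈ -1.1215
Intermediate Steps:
c/15634 + 43486/(-24993) = 9668/15634 + 43486/(-24993) = 9668*(1/15634) + 43486*(-1/24993) = 4834/7817 - 43486/24993 = -219113900/195370281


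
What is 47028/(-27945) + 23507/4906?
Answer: 12914659/4154490 ≈ 3.1086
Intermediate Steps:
47028/(-27945) + 23507/4906 = 47028*(-1/27945) + 23507*(1/4906) = -15676/9315 + 2137/446 = 12914659/4154490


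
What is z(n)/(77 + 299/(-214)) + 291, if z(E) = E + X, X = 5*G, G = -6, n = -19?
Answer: 4697603/16179 ≈ 290.35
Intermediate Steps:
X = -30 (X = 5*(-6) = -30)
z(E) = -30 + E (z(E) = E - 30 = -30 + E)
z(n)/(77 + 299/(-214)) + 291 = (-30 - 19)/(77 + 299/(-214)) + 291 = -49/(77 + 299*(-1/214)) + 291 = -49/(77 - 299/214) + 291 = -49/(16179/214) + 291 = (214/16179)*(-49) + 291 = -10486/16179 + 291 = 4697603/16179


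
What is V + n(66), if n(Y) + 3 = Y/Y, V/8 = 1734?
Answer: 13870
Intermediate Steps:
V = 13872 (V = 8*1734 = 13872)
n(Y) = -2 (n(Y) = -3 + Y/Y = -3 + 1 = -2)
V + n(66) = 13872 - 2 = 13870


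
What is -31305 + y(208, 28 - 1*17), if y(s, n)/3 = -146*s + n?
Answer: -122376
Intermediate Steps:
y(s, n) = -438*s + 3*n (y(s, n) = 3*(-146*s + n) = 3*(n - 146*s) = -438*s + 3*n)
-31305 + y(208, 28 - 1*17) = -31305 + (-438*208 + 3*(28 - 1*17)) = -31305 + (-91104 + 3*(28 - 17)) = -31305 + (-91104 + 3*11) = -31305 + (-91104 + 33) = -31305 - 91071 = -122376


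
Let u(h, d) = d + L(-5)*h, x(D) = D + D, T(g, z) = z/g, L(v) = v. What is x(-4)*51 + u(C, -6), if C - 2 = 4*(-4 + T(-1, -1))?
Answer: -364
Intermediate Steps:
x(D) = 2*D
C = -10 (C = 2 + 4*(-4 - 1/(-1)) = 2 + 4*(-4 - 1*(-1)) = 2 + 4*(-4 + 1) = 2 + 4*(-3) = 2 - 12 = -10)
u(h, d) = d - 5*h
x(-4)*51 + u(C, -6) = (2*(-4))*51 + (-6 - 5*(-10)) = -8*51 + (-6 + 50) = -408 + 44 = -364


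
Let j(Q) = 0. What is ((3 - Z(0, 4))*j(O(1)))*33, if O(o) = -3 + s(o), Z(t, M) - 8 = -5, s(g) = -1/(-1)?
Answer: 0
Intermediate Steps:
s(g) = 1 (s(g) = -1*(-1) = 1)
Z(t, M) = 3 (Z(t, M) = 8 - 5 = 3)
O(o) = -2 (O(o) = -3 + 1 = -2)
((3 - Z(0, 4))*j(O(1)))*33 = ((3 - 1*3)*0)*33 = ((3 - 3)*0)*33 = (0*0)*33 = 0*33 = 0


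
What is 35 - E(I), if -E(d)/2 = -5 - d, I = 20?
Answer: -15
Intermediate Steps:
E(d) = 10 + 2*d (E(d) = -2*(-5 - d) = 10 + 2*d)
35 - E(I) = 35 - (10 + 2*20) = 35 - (10 + 40) = 35 - 1*50 = 35 - 50 = -15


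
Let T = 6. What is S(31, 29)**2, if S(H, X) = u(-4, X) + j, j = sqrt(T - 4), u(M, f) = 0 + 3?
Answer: (3 + sqrt(2))**2 ≈ 19.485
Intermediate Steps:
u(M, f) = 3
j = sqrt(2) (j = sqrt(6 - 4) = sqrt(2) ≈ 1.4142)
S(H, X) = 3 + sqrt(2)
S(31, 29)**2 = (3 + sqrt(2))**2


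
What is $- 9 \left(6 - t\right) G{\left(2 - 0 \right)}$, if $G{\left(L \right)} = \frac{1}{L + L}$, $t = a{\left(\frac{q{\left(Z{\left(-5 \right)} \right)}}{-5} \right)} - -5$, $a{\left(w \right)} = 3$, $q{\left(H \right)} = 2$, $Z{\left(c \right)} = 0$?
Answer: $\frac{9}{2} \approx 4.5$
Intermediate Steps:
$t = 8$ ($t = 3 - -5 = 3 + 5 = 8$)
$G{\left(L \right)} = \frac{1}{2 L}$
$- 9 \left(6 - t\right) G{\left(2 - 0 \right)} = - 9 \left(6 - 8\right) \frac{1}{2 \left(2 - 0\right)} = - 9 \left(6 - 8\right) \frac{1}{2 \left(2 + 0\right)} = \left(-9\right) \left(-2\right) \frac{1}{2 \cdot 2} = 18 \cdot \frac{1}{2} \cdot \frac{1}{2} = 18 \cdot \frac{1}{4} = \frac{9}{2}$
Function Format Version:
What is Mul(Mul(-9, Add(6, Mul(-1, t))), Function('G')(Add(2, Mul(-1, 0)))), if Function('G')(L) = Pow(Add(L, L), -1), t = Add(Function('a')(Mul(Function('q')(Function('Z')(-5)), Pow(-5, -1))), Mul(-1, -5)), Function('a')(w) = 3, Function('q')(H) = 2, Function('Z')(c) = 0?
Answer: Rational(9, 2) ≈ 4.5000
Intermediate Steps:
t = 8 (t = Add(3, Mul(-1, -5)) = Add(3, 5) = 8)
Function('G')(L) = Mul(Rational(1, 2), Pow(L, -1)) (Function('G')(L) = Pow(Mul(2, L), -1) = Mul(Rational(1, 2), Pow(L, -1)))
Mul(Mul(-9, Add(6, Mul(-1, t))), Function('G')(Add(2, Mul(-1, 0)))) = Mul(Mul(-9, Add(6, Mul(-1, 8))), Mul(Rational(1, 2), Pow(Add(2, Mul(-1, 0)), -1))) = Mul(Mul(-9, Add(6, -8)), Mul(Rational(1, 2), Pow(Add(2, 0), -1))) = Mul(Mul(-9, -2), Mul(Rational(1, 2), Pow(2, -1))) = Mul(18, Mul(Rational(1, 2), Rational(1, 2))) = Mul(18, Rational(1, 4)) = Rational(9, 2)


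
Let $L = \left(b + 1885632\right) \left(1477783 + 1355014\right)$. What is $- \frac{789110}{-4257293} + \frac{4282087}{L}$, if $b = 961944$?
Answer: $\frac{6365456704428326411}{34341899936248275096} \approx 0.18536$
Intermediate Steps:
$L = 8066604750072$ ($L = \left(961944 + 1885632\right) \left(1477783 + 1355014\right) = 2847576 \cdot 2832797 = 8066604750072$)
$- \frac{789110}{-4257293} + \frac{4282087}{L} = - \frac{789110}{-4257293} + \frac{4282087}{8066604750072} = \left(-789110\right) \left(- \frac{1}{4257293}\right) + 4282087 \cdot \frac{1}{8066604750072} = \frac{789110}{4257293} + \frac{4282087}{8066604750072} = \frac{6365456704428326411}{34341899936248275096}$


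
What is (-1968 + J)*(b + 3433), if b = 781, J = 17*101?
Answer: -1057714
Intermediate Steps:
J = 1717
(-1968 + J)*(b + 3433) = (-1968 + 1717)*(781 + 3433) = -251*4214 = -1057714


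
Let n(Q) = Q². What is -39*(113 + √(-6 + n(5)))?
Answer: -4407 - 39*√19 ≈ -4577.0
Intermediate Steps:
-39*(113 + √(-6 + n(5))) = -39*(113 + √(-6 + 5²)) = -39*(113 + √(-6 + 25)) = -39*(113 + √19) = -4407 - 39*√19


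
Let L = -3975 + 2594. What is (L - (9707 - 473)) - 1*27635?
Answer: -38250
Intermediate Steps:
L = -1381
(L - (9707 - 473)) - 1*27635 = (-1381 - (9707 - 473)) - 1*27635 = (-1381 - 1*9234) - 27635 = (-1381 - 9234) - 27635 = -10615 - 27635 = -38250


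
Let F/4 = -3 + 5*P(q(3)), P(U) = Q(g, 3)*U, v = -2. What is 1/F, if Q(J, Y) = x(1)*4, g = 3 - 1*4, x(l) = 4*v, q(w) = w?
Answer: -1/1932 ≈ -0.00051760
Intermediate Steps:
x(l) = -8 (x(l) = 4*(-2) = -8)
g = -1 (g = 3 - 4 = -1)
Q(J, Y) = -32 (Q(J, Y) = -8*4 = -32)
P(U) = -32*U
F = -1932 (F = 4*(-3 + 5*(-32*3)) = 4*(-3 + 5*(-96)) = 4*(-3 - 480) = 4*(-483) = -1932)
1/F = 1/(-1932) = -1/1932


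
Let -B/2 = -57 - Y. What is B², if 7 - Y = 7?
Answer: 12996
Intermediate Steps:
Y = 0 (Y = 7 - 1*7 = 7 - 7 = 0)
B = 114 (B = -2*(-57 - 1*0) = -2*(-57 + 0) = -2*(-57) = 114)
B² = 114² = 12996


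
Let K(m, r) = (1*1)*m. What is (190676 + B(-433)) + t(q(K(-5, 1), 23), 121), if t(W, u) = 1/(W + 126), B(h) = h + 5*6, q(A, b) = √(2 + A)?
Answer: 1007115031/5293 - I*√3/15879 ≈ 1.9027e+5 - 0.00010908*I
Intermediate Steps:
K(m, r) = m (K(m, r) = 1*m = m)
B(h) = 30 + h (B(h) = h + 30 = 30 + h)
t(W, u) = 1/(126 + W)
(190676 + B(-433)) + t(q(K(-5, 1), 23), 121) = (190676 + (30 - 433)) + 1/(126 + √(2 - 5)) = (190676 - 403) + 1/(126 + √(-3)) = 190273 + 1/(126 + I*√3)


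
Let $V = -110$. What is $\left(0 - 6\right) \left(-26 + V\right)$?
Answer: $816$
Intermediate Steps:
$\left(0 - 6\right) \left(-26 + V\right) = \left(0 - 6\right) \left(-26 - 110\right) = \left(0 - 6\right) \left(-136\right) = \left(-6\right) \left(-136\right) = 816$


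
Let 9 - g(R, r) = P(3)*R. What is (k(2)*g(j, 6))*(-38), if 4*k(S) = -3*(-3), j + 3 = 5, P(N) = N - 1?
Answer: -855/2 ≈ -427.50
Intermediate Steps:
P(N) = -1 + N
j = 2 (j = -3 + 5 = 2)
k(S) = 9/4 (k(S) = (-3*(-3))/4 = (¼)*9 = 9/4)
g(R, r) = 9 - 2*R (g(R, r) = 9 - (-1 + 3)*R = 9 - 2*R)
(k(2)*g(j, 6))*(-38) = (9*(9 - 2*2)/4)*(-38) = (9*(9 - 4)/4)*(-38) = ((9/4)*5)*(-38) = (45/4)*(-38) = -855/2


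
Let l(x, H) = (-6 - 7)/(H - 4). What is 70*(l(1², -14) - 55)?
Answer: -34195/9 ≈ -3799.4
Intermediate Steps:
l(x, H) = -13/(-4 + H)
70*(l(1², -14) - 55) = 70*(-13/(-4 - 14) - 55) = 70*(-13/(-18) - 55) = 70*(-13*(-1/18) - 55) = 70*(13/18 - 55) = 70*(-977/18) = -34195/9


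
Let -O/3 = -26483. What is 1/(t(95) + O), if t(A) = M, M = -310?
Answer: 1/79139 ≈ 1.2636e-5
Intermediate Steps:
O = 79449 (O = -3*(-26483) = 79449)
t(A) = -310
1/(t(95) + O) = 1/(-310 + 79449) = 1/79139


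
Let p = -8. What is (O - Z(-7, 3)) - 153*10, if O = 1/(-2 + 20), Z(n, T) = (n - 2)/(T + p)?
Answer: -137857/90 ≈ -1531.7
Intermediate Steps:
Z(n, T) = (-2 + n)/(-8 + T) (Z(n, T) = (n - 2)/(T - 8) = (-2 + n)/(-8 + T))
O = 1/18 ≈ 0.055556
(O - Z(-7, 3)) - 153*10 = (1/18 - (-2 - 7)/(-8 + 3)) - 153*10 = (1/18 - (-9)/(-5)) - 1530 = (1/18 - (-1)*(-9)/5) - 1530 = (1/18 - 1*9/5) - 1530 = (1/18 - 9/5) - 1530 = -157/90 - 1530 = -137857/90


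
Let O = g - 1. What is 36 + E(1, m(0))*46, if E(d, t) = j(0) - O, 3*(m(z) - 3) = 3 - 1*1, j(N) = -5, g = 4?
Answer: -332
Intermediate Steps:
O = 3 (O = 4 - 1 = 3)
m(z) = 11/3 (m(z) = 3 + (3 - 1*1)/3 = 3 + (3 - 1)/3 = 3 + (⅓)*2 = 3 + ⅔ = 11/3)
E(d, t) = -8 (E(d, t) = -5 - 1*3 = -5 - 3 = -8)
36 + E(1, m(0))*46 = 36 - 8*46 = 36 - 368 = -332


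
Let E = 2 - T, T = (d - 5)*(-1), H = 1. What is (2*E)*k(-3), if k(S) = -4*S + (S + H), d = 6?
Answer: 60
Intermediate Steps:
T = -1 (T = (6 - 5)*(-1) = 1*(-1) = -1)
k(S) = 1 - 3*S (k(S) = -4*S + (S + 1) = -4*S + (1 + S) = 1 - 3*S)
E = 3 (E = 2 - 1*(-1) = 2 + 1 = 3)
(2*E)*k(-3) = (2*3)*(1 - 3*(-3)) = 6*(1 + 9) = 6*10 = 60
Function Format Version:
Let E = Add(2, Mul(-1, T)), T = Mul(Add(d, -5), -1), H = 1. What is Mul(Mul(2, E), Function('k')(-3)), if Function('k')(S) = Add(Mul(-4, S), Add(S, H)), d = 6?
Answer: 60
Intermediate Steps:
T = -1 (T = Mul(Add(6, -5), -1) = Mul(1, -1) = -1)
Function('k')(S) = Add(1, Mul(-3, S)) (Function('k')(S) = Add(Mul(-4, S), Add(S, 1)) = Add(Mul(-4, S), Add(1, S)) = Add(1, Mul(-3, S)))
E = 3 (E = Add(2, Mul(-1, -1)) = Add(2, 1) = 3)
Mul(Mul(2, E), Function('k')(-3)) = Mul(Mul(2, 3), Add(1, Mul(-3, -3))) = Mul(6, Add(1, 9)) = Mul(6, 10) = 60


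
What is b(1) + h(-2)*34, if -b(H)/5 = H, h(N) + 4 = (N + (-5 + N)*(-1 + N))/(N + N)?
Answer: -605/2 ≈ -302.50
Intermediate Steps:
h(N) = -4 + (N + (-1 + N)*(-5 + N))/(2*N) (h(N) = -4 + (N + (-5 + N)*(-1 + N))/(N + N) = -4 + (N + (-1 + N)*(-5 + N))/((2*N)) = -4 + (N + (-1 + N)*(-5 + N))*(1/(2*N)) = -4 + (N + (-1 + N)*(-5 + N))/(2*N))
b(H) = -5*H
b(1) + h(-2)*34 = -5*1 + ((1/2)*(5 - 2*(-13 - 2))/(-2))*34 = -5 + ((1/2)*(-1/2)*(5 - 2*(-15)))*34 = -5 + ((1/2)*(-1/2)*(5 + 30))*34 = -5 + ((1/2)*(-1/2)*35)*34 = -5 - 35/4*34 = -5 - 595/2 = -605/2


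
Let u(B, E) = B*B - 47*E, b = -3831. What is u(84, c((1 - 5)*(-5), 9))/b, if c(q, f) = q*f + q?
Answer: 2344/3831 ≈ 0.61185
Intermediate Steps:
c(q, f) = q + f*q (c(q, f) = f*q + q = q + f*q)
u(B, E) = B² - 47*E
u(84, c((1 - 5)*(-5), 9))/b = (84² - 47*(1 - 5)*(-5)*(1 + 9))/(-3831) = (7056 - 47*(-4*(-5))*10)*(-1/3831) = (7056 - 940*10)*(-1/3831) = (7056 - 47*200)*(-1/3831) = (7056 - 9400)*(-1/3831) = -2344*(-1/3831) = 2344/3831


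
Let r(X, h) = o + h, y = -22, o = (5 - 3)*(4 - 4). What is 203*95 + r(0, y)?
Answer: 19263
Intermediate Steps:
o = 0 (o = 2*0 = 0)
r(X, h) = h (r(X, h) = 0 + h = h)
203*95 + r(0, y) = 203*95 - 22 = 19285 - 22 = 19263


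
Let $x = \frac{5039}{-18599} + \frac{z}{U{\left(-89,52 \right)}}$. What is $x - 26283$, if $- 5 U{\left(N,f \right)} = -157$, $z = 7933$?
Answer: $- \frac{76010551957}{2920043} \approx -26031.0$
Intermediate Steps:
$U{\left(N,f \right)} = \frac{157}{5}$ ($U{\left(N,f \right)} = \left(- \frac{1}{5}\right) \left(-157\right) = \frac{157}{5}$)
$x = \frac{736938212}{2920043}$ ($x = \frac{5039}{-18599} + \frac{7933}{\frac{157}{5}} = 5039 \left(- \frac{1}{18599}\right) + 7933 \cdot \frac{5}{157} = - \frac{5039}{18599} + \frac{39665}{157} = \frac{736938212}{2920043} \approx 252.37$)
$x - 26283 = \frac{736938212}{2920043} - 26283 = - \frac{76010551957}{2920043}$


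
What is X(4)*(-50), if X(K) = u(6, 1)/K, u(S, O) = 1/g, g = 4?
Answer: -25/8 ≈ -3.1250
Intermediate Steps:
u(S, O) = ¼ (u(S, O) = 1/4 = ¼)
X(K) = 1/(4*K)
X(4)*(-50) = ((¼)/4)*(-50) = ((¼)*(¼))*(-50) = (1/16)*(-50) = -25/8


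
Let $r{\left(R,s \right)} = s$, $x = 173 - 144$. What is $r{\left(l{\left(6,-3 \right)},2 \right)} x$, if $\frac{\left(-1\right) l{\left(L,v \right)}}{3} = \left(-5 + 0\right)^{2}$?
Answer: $58$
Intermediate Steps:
$x = 29$
$l{\left(L,v \right)} = -75$ ($l{\left(L,v \right)} = - 3 \left(-5 + 0\right)^{2} = - 3 \left(-5\right)^{2} = \left(-3\right) 25 = -75$)
$r{\left(l{\left(6,-3 \right)},2 \right)} x = 2 \cdot 29 = 58$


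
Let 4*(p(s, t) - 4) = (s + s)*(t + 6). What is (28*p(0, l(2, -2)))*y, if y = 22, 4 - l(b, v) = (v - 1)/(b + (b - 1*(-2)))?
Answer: 2464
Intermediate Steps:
l(b, v) = 4 - (-1 + v)/(2 + 2*b) (l(b, v) = 4 - (v - 1)/(b + (b - 1*(-2))) = 4 - (-1 + v)/(b + (b + 2)) = 4 - (-1 + v)/(b + (2 + b)) = 4 - (-1 + v)/(2 + 2*b))
p(s, t) = 4 + s*(6 + t)/2 (p(s, t) = 4 + ((s + s)*(t + 6))/4 = 4 + ((2*s)*(6 + t))/4 = 4 + (2*s*(6 + t))/4 = 4 + s*(6 + t)/2)
(28*p(0, l(2, -2)))*y = (28*(4 + 3*0 + (1/2)*0*((9 - 1*(-2) + 8*2)/(2*(1 + 2)))))*22 = (28*(4 + 0 + (1/2)*0*((1/2)*(9 + 2 + 16)/3)))*22 = (28*(4 + 0 + (1/2)*0*((1/2)*(1/3)*27)))*22 = (28*(4 + 0 + (1/2)*0*(9/2)))*22 = (28*(4 + 0 + 0))*22 = (28*4)*22 = 112*22 = 2464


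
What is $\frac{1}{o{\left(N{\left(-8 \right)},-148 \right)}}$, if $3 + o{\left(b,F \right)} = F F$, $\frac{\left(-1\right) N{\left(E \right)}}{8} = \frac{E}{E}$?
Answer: $\frac{1}{21901} \approx 4.566 \cdot 10^{-5}$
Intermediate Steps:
$N{\left(E \right)} = -8$ ($N{\left(E \right)} = - 8 \frac{E}{E} = \left(-8\right) 1 = -8$)
$o{\left(b,F \right)} = -3 + F^{2}$ ($o{\left(b,F \right)} = -3 + F F = -3 + F^{2}$)
$\frac{1}{o{\left(N{\left(-8 \right)},-148 \right)}} = \frac{1}{-3 + \left(-148\right)^{2}} = \frac{1}{-3 + 21904} = \frac{1}{21901}$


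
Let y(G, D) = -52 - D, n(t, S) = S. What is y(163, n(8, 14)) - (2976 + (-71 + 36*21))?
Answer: -3727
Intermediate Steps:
y(163, n(8, 14)) - (2976 + (-71 + 36*21)) = (-52 - 1*14) - (2976 + (-71 + 36*21)) = (-52 - 14) - (2976 + (-71 + 756)) = -66 - (2976 + 685) = -66 - 1*3661 = -66 - 3661 = -3727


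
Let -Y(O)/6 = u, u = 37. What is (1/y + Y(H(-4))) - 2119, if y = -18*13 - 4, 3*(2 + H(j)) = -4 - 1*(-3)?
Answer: -557159/238 ≈ -2341.0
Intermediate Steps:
H(j) = -7/3 (H(j) = -2 + (-4 - 1*(-3))/3 = -2 + (-4 + 3)/3 = -2 + (1/3)*(-1) = -2 - 1/3 = -7/3)
Y(O) = -222 (Y(O) = -6*37 = -222)
y = -238 (y = -234 - 4 = -238)
(1/y + Y(H(-4))) - 2119 = (1/(-238) - 222) - 2119 = (-1/238 - 222) - 2119 = -52837/238 - 2119 = -557159/238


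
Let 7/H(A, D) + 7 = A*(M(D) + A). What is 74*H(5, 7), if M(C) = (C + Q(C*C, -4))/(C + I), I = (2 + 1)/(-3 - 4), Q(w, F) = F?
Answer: 23828/933 ≈ 25.539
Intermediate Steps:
I = -3/7 (I = 3/(-7) = 3*(-⅐) = -3/7 ≈ -0.42857)
M(C) = (-4 + C)/(-3/7 + C) (M(C) = (C - 4)/(C - 3/7) = (-4 + C)/(-3/7 + C))
H(A, D) = 7/(-7 + A*(A + 7*(-4 + D)/(-3 + 7*D))) (H(A, D) = 7/(-7 + A*(7*(-4 + D)/(-3 + 7*D) + A)) = 7/(-7 + A*(A + 7*(-4 + D)/(-3 + 7*D))))
74*H(5, 7) = 74*(7*(-3 + 7*7)/((-7 + 5²)*(-3 + 7*7) + 7*5*(-4 + 7))) = 74*(7*(-3 + 49)/((-7 + 25)*(-3 + 49) + 7*5*3)) = 74*(7*46/(18*46 + 105)) = 74*(7*46/(828 + 105)) = 74*(7*46/933) = 74*(7*(1/933)*46) = 74*(322/933) = 23828/933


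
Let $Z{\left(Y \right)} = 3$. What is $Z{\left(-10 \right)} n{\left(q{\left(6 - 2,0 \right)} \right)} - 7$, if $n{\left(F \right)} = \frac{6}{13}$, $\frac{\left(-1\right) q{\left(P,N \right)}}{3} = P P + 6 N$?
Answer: $- \frac{73}{13} \approx -5.6154$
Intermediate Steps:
$q{\left(P,N \right)} = - 18 N - 3 P^{2}$ ($q{\left(P,N \right)} = - 3 \left(P P + 6 N\right) = - 3 \left(P^{2} + 6 N\right) = - 18 N - 3 P^{2}$)
$n{\left(F \right)} = \frac{6}{13}$ ($n{\left(F \right)} = 6 \cdot \frac{1}{13} = \frac{6}{13}$)
$Z{\left(-10 \right)} n{\left(q{\left(6 - 2,0 \right)} \right)} - 7 = 3 \cdot \frac{6}{13} - 7 = \frac{18}{13} - 7 = - \frac{73}{13}$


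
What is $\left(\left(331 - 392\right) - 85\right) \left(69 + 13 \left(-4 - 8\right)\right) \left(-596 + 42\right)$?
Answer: $-7036908$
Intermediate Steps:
$\left(\left(331 - 392\right) - 85\right) \left(69 + 13 \left(-4 - 8\right)\right) \left(-596 + 42\right) = \left(\left(331 - 392\right) - 85\right) \left(69 + 13 \left(-12\right)\right) \left(-554\right) = \left(-61 - 85\right) \left(69 - 156\right) \left(-554\right) = - 146 \left(\left(-87\right) \left(-554\right)\right) = \left(-146\right) 48198 = -7036908$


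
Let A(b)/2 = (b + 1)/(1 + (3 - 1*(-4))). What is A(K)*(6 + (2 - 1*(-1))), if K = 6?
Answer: 63/4 ≈ 15.750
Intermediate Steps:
A(b) = ¼ + b/4 (A(b) = 2*((b + 1)/(1 + (3 - 1*(-4)))) = 2*((1 + b)/(1 + (3 + 4))) = 2*((1 + b)/(1 + 7)) = 2*((1 + b)/8) = 2*((1 + b)*(⅛)) = 2*(⅛ + b/8) = ¼ + b/4)
A(K)*(6 + (2 - 1*(-1))) = (¼ + (¼)*6)*(6 + (2 - 1*(-1))) = (¼ + 3/2)*(6 + (2 + 1)) = 7*(6 + 3)/4 = (7/4)*9 = 63/4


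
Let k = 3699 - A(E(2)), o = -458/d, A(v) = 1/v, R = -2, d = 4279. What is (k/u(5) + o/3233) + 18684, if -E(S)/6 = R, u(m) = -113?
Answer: 349877488994771/18758913492 ≈ 18651.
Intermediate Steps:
E(S) = 12 (E(S) = -6*(-2) = 12)
o = -458/4279 ≈ -0.10703
k = 44387/12 (k = 3699 - 1/12 = 44387/12 ≈ 3698.9)
(k/u(5) + o/3233) + 18684 = ((44387/12)/(-113) - 458/4279/3233) + 18684 = ((44387/12)*(-1/113) - 458/4279*1/3233) + 18684 = (-44387/1356 - 458/13834007) + 18684 = -614050689757/18758913492 + 18684 = 349877488994771/18758913492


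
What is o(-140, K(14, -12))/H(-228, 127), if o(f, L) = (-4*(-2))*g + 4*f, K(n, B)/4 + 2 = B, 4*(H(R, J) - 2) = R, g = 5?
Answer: 104/11 ≈ 9.4545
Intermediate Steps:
H(R, J) = 2 + R/4
K(n, B) = -8 + 4*B
o(f, L) = 40 + 4*f (o(f, L) = -4*(-2)*5 + 4*f = 8*5 + 4*f = 40 + 4*f)
o(-140, K(14, -12))/H(-228, 127) = (40 + 4*(-140))/(2 + (¼)*(-228)) = (40 - 560)/(2 - 57) = -520/(-55) = -520*(-1/55) = 104/11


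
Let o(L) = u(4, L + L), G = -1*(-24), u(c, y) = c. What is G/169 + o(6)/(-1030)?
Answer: 12022/87035 ≈ 0.13813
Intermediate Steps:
G = 24
o(L) = 4
G/169 + o(6)/(-1030) = 24/169 + 4/(-1030) = 24*(1/169) + 4*(-1/1030) = 24/169 - 2/515 = 12022/87035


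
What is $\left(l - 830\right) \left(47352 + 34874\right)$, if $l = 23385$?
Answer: $1854607430$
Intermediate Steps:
$\left(l - 830\right) \left(47352 + 34874\right) = \left(23385 - 830\right) \left(47352 + 34874\right) = 22555 \cdot 82226 = 1854607430$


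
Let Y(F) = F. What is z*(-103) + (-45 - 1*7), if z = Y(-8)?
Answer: 772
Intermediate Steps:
z = -8
z*(-103) + (-45 - 1*7) = -8*(-103) + (-45 - 1*7) = 824 + (-45 - 7) = 824 - 52 = 772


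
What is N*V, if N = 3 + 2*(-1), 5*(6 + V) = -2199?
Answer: -2229/5 ≈ -445.80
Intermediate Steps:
V = -2229/5 (V = -6 + (1/5)*(-2199) = -6 - 2199/5 = -2229/5 ≈ -445.80)
N = 1 (N = 3 - 2 = 1)
N*V = 1*(-2229/5) = -2229/5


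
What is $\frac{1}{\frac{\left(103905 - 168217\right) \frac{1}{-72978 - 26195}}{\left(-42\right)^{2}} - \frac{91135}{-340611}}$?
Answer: $\frac{4965573961341}{1330430757071} \approx 3.7323$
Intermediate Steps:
$\frac{1}{\frac{\left(103905 - 168217\right) \frac{1}{-72978 - 26195}}{\left(-42\right)^{2}} - \frac{91135}{-340611}} = \frac{1}{\frac{\left(-64312\right) \frac{1}{-99173}}{1764} - - \frac{91135}{340611}} = \frac{1}{\left(-64312\right) \left(- \frac{1}{99173}\right) \frac{1}{1764} + \frac{91135}{340611}} = \frac{1}{\frac{64312}{99173} \cdot \frac{1}{1764} + \frac{91135}{340611}} = \frac{1}{\frac{16078}{43735293} + \frac{91135}{340611}} = \frac{1}{\frac{1330430757071}{4965573961341}} = \frac{4965573961341}{1330430757071}$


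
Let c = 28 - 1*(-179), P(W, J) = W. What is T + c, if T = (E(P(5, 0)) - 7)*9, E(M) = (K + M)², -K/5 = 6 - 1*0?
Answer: 5769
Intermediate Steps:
K = -30 (K = -5*(6 - 1*0) = -5*(6 + 0) = -5*6 = -30)
E(M) = (-30 + M)²
c = 207 (c = 28 + 179 = 207)
T = 5562 (T = ((-30 + 5)² - 7)*9 = ((-25)² - 7)*9 = (625 - 7)*9 = 618*9 = 5562)
T + c = 5562 + 207 = 5769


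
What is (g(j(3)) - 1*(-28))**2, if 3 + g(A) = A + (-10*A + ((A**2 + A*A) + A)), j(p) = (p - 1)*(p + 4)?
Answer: 93025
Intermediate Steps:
j(p) = (-1 + p)*(4 + p)
g(A) = -3 - 8*A + 2*A**2 (g(A) = -3 + (A + (-10*A + ((A**2 + A*A) + A))) = -3 + (A + (-10*A + ((A**2 + A**2) + A))) = -3 + (A + (-10*A + (2*A**2 + A))) = -3 + (A + (-10*A + (A + 2*A**2))) = -3 + (A + (-9*A + 2*A**2)) = -3 + (-8*A + 2*A**2) = -3 - 8*A + 2*A**2)
(g(j(3)) - 1*(-28))**2 = ((-3 - 8*(-4 + 3**2 + 3*3) + 2*(-4 + 3**2 + 3*3)**2) - 1*(-28))**2 = ((-3 - 8*(-4 + 9 + 9) + 2*(-4 + 9 + 9)**2) + 28)**2 = ((-3 - 8*14 + 2*14**2) + 28)**2 = ((-3 - 112 + 2*196) + 28)**2 = ((-3 - 112 + 392) + 28)**2 = (277 + 28)**2 = 305**2 = 93025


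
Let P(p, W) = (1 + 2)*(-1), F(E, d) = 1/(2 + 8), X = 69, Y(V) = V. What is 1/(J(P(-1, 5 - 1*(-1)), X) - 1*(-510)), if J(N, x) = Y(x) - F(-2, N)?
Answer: 10/5789 ≈ 0.0017274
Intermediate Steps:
F(E, d) = 1/10
P(p, W) = -3 (P(p, W) = 3*(-1) = -3)
J(N, x) = -1/10 + x (J(N, x) = x - 1*1/10 = x - 1/10 = -1/10 + x)
1/(J(P(-1, 5 - 1*(-1)), X) - 1*(-510)) = 1/((-1/10 + 69) - 1*(-510)) = 1/(689/10 + 510) = 1/(5789/10) = 10/5789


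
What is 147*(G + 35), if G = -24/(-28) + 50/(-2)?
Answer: 1596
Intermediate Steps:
G = -169/7 (G = -24*(-1/28) + 50*(-½) = 6/7 - 25 = -169/7 ≈ -24.143)
147*(G + 35) = 147*(-169/7 + 35) = 147*(76/7) = 1596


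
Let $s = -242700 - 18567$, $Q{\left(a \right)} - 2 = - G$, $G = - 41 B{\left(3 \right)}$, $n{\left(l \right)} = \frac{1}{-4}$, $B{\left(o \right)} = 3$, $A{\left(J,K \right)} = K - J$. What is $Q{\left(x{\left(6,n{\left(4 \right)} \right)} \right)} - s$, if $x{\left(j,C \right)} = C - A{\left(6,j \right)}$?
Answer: $261392$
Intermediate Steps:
$n{\left(l \right)} = - \frac{1}{4}$
$x{\left(j,C \right)} = 6 + C - j$ ($x{\left(j,C \right)} = C - \left(j - 6\right) = C - \left(-6 + j\right) = 6 + C - j$)
$G = -123$ ($G = \left(-41\right) 3 = -123$)
$Q{\left(a \right)} = 125$ ($Q{\left(a \right)} = 2 - -123 = 2 + 123 = 125$)
$s = -261267$
$Q{\left(x{\left(6,n{\left(4 \right)} \right)} \right)} - s = 125 - -261267 = 125 + 261267 = 261392$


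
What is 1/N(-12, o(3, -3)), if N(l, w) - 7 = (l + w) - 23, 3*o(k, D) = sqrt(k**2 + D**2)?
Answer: -14/391 - sqrt(2)/782 ≈ -0.037614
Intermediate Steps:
o(k, D) = sqrt(D**2 + k**2)/3 (o(k, D) = sqrt(k**2 + D**2)/3 = sqrt(D**2 + k**2)/3)
N(l, w) = -16 + l + w (N(l, w) = 7 + ((l + w) - 23) = 7 + (-23 + l + w) = -16 + l + w)
1/N(-12, o(3, -3)) = 1/(-16 - 12 + sqrt((-3)**2 + 3**2)/3) = 1/(-16 - 12 + sqrt(9 + 9)/3) = 1/(-16 - 12 + sqrt(18)/3) = 1/(-16 - 12 + (3*sqrt(2))/3) = 1/(-16 - 12 + sqrt(2)) = 1/(-28 + sqrt(2))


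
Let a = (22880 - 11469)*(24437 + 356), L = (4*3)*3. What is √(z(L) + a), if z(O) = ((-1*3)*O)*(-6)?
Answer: √282913571 ≈ 16820.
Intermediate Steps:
L = 36 (L = 12*3 = 36)
z(O) = 18*O (z(O) = -3*O*(-6) = 18*O)
a = 282912923 (a = 11411*24793 = 282912923)
√(z(L) + a) = √(18*36 + 282912923) = √(648 + 282912923) = √282913571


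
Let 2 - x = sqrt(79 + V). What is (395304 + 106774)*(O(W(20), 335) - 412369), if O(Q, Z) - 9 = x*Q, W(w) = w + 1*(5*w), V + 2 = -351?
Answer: -206916385360 - 60249360*I*sqrt(274) ≈ -2.0692e+11 - 9.973e+8*I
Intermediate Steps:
V = -353 (V = -2 - 351 = -353)
x = 2 - I*sqrt(274) (x = 2 - sqrt(79 - 353) = 2 - sqrt(-274) = 2 - I*sqrt(274) ≈ 2.0 - 16.553*I)
W(w) = 6*w (W(w) = w + 5*w = 6*w)
O(Q, Z) = 9 + Q*(2 - I*sqrt(274)) (O(Q, Z) = 9 + (2 - I*sqrt(274))*Q = 9 + Q*(2 - I*sqrt(274)))
(395304 + 106774)*(O(W(20), 335) - 412369) = (395304 + 106774)*((9 + (6*20)*(2 - I*sqrt(274))) - 412369) = 502078*((9 + 120*(2 - I*sqrt(274))) - 412369) = 502078*((9 + (240 - 120*I*sqrt(274))) - 412369) = 502078*((249 - 120*I*sqrt(274)) - 412369) = 502078*(-412120 - 120*I*sqrt(274)) = -206916385360 - 60249360*I*sqrt(274)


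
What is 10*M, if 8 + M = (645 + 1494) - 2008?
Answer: 1230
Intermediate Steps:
M = 123 (M = -8 + ((645 + 1494) - 2008) = -8 + (2139 - 2008) = -8 + 131 = 123)
10*M = 10*123 = 1230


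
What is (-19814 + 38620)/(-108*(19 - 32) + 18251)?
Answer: 18806/19655 ≈ 0.95681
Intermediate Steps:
(-19814 + 38620)/(-108*(19 - 32) + 18251) = 18806/(-108*(-13) + 18251) = 18806/(1404 + 18251) = 18806/19655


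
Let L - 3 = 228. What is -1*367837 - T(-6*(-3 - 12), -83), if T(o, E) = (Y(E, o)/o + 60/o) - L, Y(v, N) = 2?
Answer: -16542301/45 ≈ -3.6761e+5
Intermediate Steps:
L = 231 (L = 3 + 228 = 231)
T(o, E) = -231 + 62/o (T(o, E) = (2/o + 60/o) - 1*231 = 62/o - 231 = -231 + 62/o)
-1*367837 - T(-6*(-3 - 12), -83) = -1*367837 - (-231 + 62/((-6*(-3 - 12)))) = -367837 - (-231 + 62/((-6*(-15)))) = -367837 - (-231 + 62/90) = -367837 - (-231 + 62*(1/90)) = -367837 - (-231 + 31/45) = -367837 - 1*(-10364/45) = -367837 + 10364/45 = -16542301/45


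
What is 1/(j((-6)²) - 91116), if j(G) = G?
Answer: -1/91080 ≈ -1.0979e-5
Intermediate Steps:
1/(j((-6)²) - 91116) = 1/((-6)² - 91116) = 1/(36 - 91116) = 1/(-91080) = -1/91080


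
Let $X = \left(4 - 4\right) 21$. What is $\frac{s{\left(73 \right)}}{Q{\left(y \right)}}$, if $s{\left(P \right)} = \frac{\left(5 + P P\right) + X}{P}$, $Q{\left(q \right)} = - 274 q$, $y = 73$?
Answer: $- \frac{2667}{730073} \approx -0.0036531$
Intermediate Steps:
$X = 0$ ($X = \left(4 - 4\right) 21 = 0 \cdot 21 = 0$)
$s{\left(P \right)} = \frac{5 + P^{2}}{P}$ ($s{\left(P \right)} = \frac{\left(5 + P P\right) + 0}{P} = \frac{\left(5 + P^{2}\right) + 0}{P} = \frac{5 + P^{2}}{P}$)
$\frac{s{\left(73 \right)}}{Q{\left(y \right)}} = \frac{73 + \frac{5}{73}}{\left(-274\right) 73} = \frac{73 + 5 \cdot \frac{1}{73}}{-20002} = \left(73 + \frac{5}{73}\right) \left(- \frac{1}{20002}\right) = \frac{5334}{73} \left(- \frac{1}{20002}\right) = - \frac{2667}{730073}$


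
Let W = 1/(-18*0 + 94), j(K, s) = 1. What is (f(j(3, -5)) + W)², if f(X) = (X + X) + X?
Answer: 80089/8836 ≈ 9.0639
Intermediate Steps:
f(X) = 3*X (f(X) = 2*X + X = 3*X)
W = 1/94 (W = 1/(0 + 94) = 1/94 ≈ 0.010638)
(f(j(3, -5)) + W)² = (3*1 + 1/94)² = (3 + 1/94)² = (283/94)² = 80089/8836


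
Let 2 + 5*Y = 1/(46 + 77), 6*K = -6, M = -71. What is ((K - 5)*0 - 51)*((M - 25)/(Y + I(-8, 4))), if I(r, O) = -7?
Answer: -301104/455 ≈ -661.77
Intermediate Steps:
K = -1 (K = (⅙)*(-6) = -1)
Y = -49/123 (Y = -⅖ + 1/(5*(46 + 77)) = -⅖ + (⅕)/123 = -⅖ + (⅕)*(1/123) = -⅖ + 1/615 = -49/123 ≈ -0.39837)
((K - 5)*0 - 51)*((M - 25)/(Y + I(-8, 4))) = ((-1 - 5)*0 - 51)*((-71 - 25)/(-49/123 - 7)) = (-6*0 - 51)*(-96/(-910/123)) = (0 - 51)*(-96*(-123/910)) = -51*5904/455 = -301104/455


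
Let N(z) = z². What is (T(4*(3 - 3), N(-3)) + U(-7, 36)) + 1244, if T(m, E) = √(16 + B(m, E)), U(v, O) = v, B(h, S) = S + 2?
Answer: 1237 + 3*√3 ≈ 1242.2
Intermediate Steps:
B(h, S) = 2 + S
T(m, E) = √(18 + E) (T(m, E) = √(16 + (2 + E)) = √(18 + E))
(T(4*(3 - 3), N(-3)) + U(-7, 36)) + 1244 = (√(18 + (-3)²) - 7) + 1244 = (√(18 + 9) - 7) + 1244 = (√27 - 7) + 1244 = (3*√3 - 7) + 1244 = (-7 + 3*√3) + 1244 = 1237 + 3*√3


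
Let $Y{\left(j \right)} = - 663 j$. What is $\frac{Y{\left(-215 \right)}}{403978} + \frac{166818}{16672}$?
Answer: $\frac{17441828061}{1683780304} \approx 10.359$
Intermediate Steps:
$\frac{Y{\left(-215 \right)}}{403978} + \frac{166818}{16672} = \frac{\left(-663\right) \left(-215\right)}{403978} + \frac{166818}{16672} = 142545 \cdot \frac{1}{403978} + 166818 \cdot \frac{1}{16672} = \frac{142545}{403978} + \frac{83409}{8336} = \frac{17441828061}{1683780304}$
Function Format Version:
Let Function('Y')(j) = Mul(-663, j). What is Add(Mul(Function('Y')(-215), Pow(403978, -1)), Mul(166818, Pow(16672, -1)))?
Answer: Rational(17441828061, 1683780304) ≈ 10.359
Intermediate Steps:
Add(Mul(Function('Y')(-215), Pow(403978, -1)), Mul(166818, Pow(16672, -1))) = Add(Mul(Mul(-663, -215), Pow(403978, -1)), Mul(166818, Pow(16672, -1))) = Add(Mul(142545, Rational(1, 403978)), Mul(166818, Rational(1, 16672))) = Add(Rational(142545, 403978), Rational(83409, 8336)) = Rational(17441828061, 1683780304)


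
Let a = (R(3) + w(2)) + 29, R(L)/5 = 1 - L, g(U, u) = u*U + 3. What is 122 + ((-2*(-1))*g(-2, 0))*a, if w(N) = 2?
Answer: 248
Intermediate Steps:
g(U, u) = 3 + U*u (g(U, u) = U*u + 3 = 3 + U*u)
R(L) = 5 - 5*L (R(L) = 5*(1 - L) = 5 - 5*L)
a = 21 (a = ((5 - 5*3) + 2) + 29 = ((5 - 15) + 2) + 29 = (-10 + 2) + 29 = -8 + 29 = 21)
122 + ((-2*(-1))*g(-2, 0))*a = 122 + ((-2*(-1))*(3 - 2*0))*21 = 122 + (2*(3 + 0))*21 = 122 + (2*3)*21 = 122 + 6*21 = 122 + 126 = 248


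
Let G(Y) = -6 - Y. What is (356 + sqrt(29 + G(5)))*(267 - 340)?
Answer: -25988 - 219*sqrt(2) ≈ -26298.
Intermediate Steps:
(356 + sqrt(29 + G(5)))*(267 - 340) = (356 + sqrt(29 + (-6 - 1*5)))*(267 - 340) = (356 + sqrt(29 + (-6 - 5)))*(-73) = (356 + sqrt(29 - 11))*(-73) = (356 + sqrt(18))*(-73) = (356 + 3*sqrt(2))*(-73) = -25988 - 219*sqrt(2)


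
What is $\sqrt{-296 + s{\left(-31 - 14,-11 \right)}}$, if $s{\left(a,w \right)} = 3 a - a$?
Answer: $i \sqrt{386} \approx 19.647 i$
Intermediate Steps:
$s{\left(a,w \right)} = 2 a$
$\sqrt{-296 + s{\left(-31 - 14,-11 \right)}} = \sqrt{-296 + 2 \left(-31 - 14\right)} = \sqrt{-296 + 2 \left(-45\right)} = \sqrt{-296 - 90} = \sqrt{-386} = i \sqrt{386}$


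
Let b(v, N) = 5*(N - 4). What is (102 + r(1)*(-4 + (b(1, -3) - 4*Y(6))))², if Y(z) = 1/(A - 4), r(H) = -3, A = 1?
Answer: 46225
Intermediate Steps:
b(v, N) = -20 + 5*N (b(v, N) = 5*(-4 + N) = -20 + 5*N)
Y(z) = -⅓ (Y(z) = 1/(1 - 4) = 1/(-3) = -⅓)
(102 + r(1)*(-4 + (b(1, -3) - 4*Y(6))))² = (102 - 3*(-4 + ((-20 + 5*(-3)) - 4*(-⅓))))² = (102 - 3*(-4 + ((-20 - 15) + 4/3)))² = (102 - 3*(-4 + (-35 + 4/3)))² = (102 - 3*(-4 - 101/3))² = (102 - 3*(-113/3))² = (102 + 113)² = 215² = 46225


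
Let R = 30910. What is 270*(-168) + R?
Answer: -14450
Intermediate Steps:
270*(-168) + R = 270*(-168) + 30910 = -45360 + 30910 = -14450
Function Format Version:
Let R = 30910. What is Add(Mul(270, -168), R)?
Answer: -14450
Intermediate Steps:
Add(Mul(270, -168), R) = Add(Mul(270, -168), 30910) = Add(-45360, 30910) = -14450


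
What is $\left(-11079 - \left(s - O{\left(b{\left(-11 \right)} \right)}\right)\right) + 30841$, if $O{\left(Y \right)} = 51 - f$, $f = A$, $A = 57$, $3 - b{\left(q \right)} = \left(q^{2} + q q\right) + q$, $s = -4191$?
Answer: $23947$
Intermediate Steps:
$b{\left(q \right)} = 3 - q - 2 q^{2}$ ($b{\left(q \right)} = 3 - \left(\left(q^{2} + q q\right) + q\right) = 3 - \left(\left(q^{2} + q^{2}\right) + q\right) = 3 - \left(2 q^{2} + q\right) = 3 - \left(q + 2 q^{2}\right) = 3 - q - 2 q^{2}$)
$f = 57$
$O{\left(Y \right)} = -6$ ($O{\left(Y \right)} = 51 - 57 = -6$)
$\left(-11079 - \left(s - O{\left(b{\left(-11 \right)} \right)}\right)\right) + 30841 = \left(-11079 - -4185\right) + 30841 = \left(-11079 + \left(-6 + 4191\right)\right) + 30841 = \left(-11079 + 4185\right) + 30841 = -6894 + 30841 = 23947$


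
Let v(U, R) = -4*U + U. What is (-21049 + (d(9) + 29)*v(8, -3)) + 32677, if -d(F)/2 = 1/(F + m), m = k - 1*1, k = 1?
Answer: 32812/3 ≈ 10937.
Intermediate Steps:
v(U, R) = -3*U
m = 0 (m = 1 - 1*1 = 1 - 1 = 0)
d(F) = -2/F (d(F) = -2/(F + 0) = -2/F)
(-21049 + (d(9) + 29)*v(8, -3)) + 32677 = (-21049 + (-2/9 + 29)*(-3*8)) + 32677 = (-21049 + (-2*1/9 + 29)*(-24)) + 32677 = (-21049 + (-2/9 + 29)*(-24)) + 32677 = (-21049 + (259/9)*(-24)) + 32677 = (-21049 - 2072/3) + 32677 = -65219/3 + 32677 = 32812/3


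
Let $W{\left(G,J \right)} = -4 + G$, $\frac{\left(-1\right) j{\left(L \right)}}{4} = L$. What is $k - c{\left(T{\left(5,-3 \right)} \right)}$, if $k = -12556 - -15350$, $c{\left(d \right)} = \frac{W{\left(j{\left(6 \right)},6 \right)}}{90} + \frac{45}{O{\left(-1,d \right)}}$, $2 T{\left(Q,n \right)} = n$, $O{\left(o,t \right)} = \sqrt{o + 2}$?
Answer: $\frac{123719}{45} \approx 2749.3$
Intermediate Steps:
$j{\left(L \right)} = - 4 L$
$O{\left(o,t \right)} = \sqrt{2 + o}$
$T{\left(Q,n \right)} = \frac{n}{2}$
$c{\left(d \right)} = \frac{2011}{45}$ ($c{\left(d \right)} = \frac{-4 - 24}{90} + \frac{45}{\sqrt{2 - 1}} = \left(-4 - 24\right) \frac{1}{90} + \frac{45}{\sqrt{1}} = \left(-28\right) \frac{1}{90} + \frac{45}{1} = - \frac{14}{45} + 45 \cdot 1 = - \frac{14}{45} + 45 = \frac{2011}{45}$)
$k = 2794$ ($k = -12556 + 15350 = 2794$)
$k - c{\left(T{\left(5,-3 \right)} \right)} = 2794 - \frac{2011}{45} = \frac{123719}{45}$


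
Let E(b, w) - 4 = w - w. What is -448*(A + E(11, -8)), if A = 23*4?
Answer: -43008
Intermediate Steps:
E(b, w) = 4 (E(b, w) = 4 + (w - w) = 4 + 0 = 4)
A = 92
-448*(A + E(11, -8)) = -448*(92 + 4) = -448*96 = -43008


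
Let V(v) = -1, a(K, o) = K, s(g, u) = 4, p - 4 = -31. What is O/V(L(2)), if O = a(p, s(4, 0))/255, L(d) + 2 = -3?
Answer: 9/85 ≈ 0.10588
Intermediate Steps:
p = -27 (p = 4 - 31 = -27)
L(d) = -5 (L(d) = -2 - 3 = -5)
O = -9/85 (O = -27/255 = -27*1/255 = -9/85 ≈ -0.10588)
O/V(L(2)) = -9/85/(-1) = -9/85*(-1) = 9/85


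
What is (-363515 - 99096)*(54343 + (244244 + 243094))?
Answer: -250587589091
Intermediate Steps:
(-363515 - 99096)*(54343 + (244244 + 243094)) = -462611*(54343 + 487338) = -462611*541681 = -250587589091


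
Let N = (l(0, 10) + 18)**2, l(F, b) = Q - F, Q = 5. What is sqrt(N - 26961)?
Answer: 8*I*sqrt(413) ≈ 162.58*I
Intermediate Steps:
l(F, b) = 5 - F
N = 529 (N = ((5 - 1*0) + 18)**2 = ((5 + 0) + 18)**2 = (5 + 18)**2 = 23**2 = 529)
sqrt(N - 26961) = sqrt(529 - 26961) = sqrt(-26432) = 8*I*sqrt(413)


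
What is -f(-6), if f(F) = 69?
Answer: -69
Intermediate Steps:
-f(-6) = -1*69 = -69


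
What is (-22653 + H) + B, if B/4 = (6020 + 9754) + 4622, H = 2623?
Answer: 61554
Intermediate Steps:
B = 81584 (B = 4*((6020 + 9754) + 4622) = 4*(15774 + 4622) = 4*20396 = 81584)
(-22653 + H) + B = (-22653 + 2623) + 81584 = -20030 + 81584 = 61554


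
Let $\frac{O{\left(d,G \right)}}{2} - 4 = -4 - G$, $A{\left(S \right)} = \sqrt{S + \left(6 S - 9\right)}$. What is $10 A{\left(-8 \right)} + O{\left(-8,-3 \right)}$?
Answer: $6 + 10 i \sqrt{65} \approx 6.0 + 80.623 i$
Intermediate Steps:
$A{\left(S \right)} = \sqrt{-9 + 7 S}$ ($A{\left(S \right)} = \sqrt{S + \left(-9 + 6 S\right)} = \sqrt{-9 + 7 S}$)
$O{\left(d,G \right)} = - 2 G$ ($O{\left(d,G \right)} = 8 + 2 \left(-4 - G\right) = 8 - \left(8 + 2 G\right) = - 2 G$)
$10 A{\left(-8 \right)} + O{\left(-8,-3 \right)} = 10 \sqrt{-9 + 7 \left(-8\right)} - -6 = 10 \sqrt{-9 - 56} + 6 = 10 \sqrt{-65} + 6 = 10 i \sqrt{65} + 6 = 6 + 10 i \sqrt{65}$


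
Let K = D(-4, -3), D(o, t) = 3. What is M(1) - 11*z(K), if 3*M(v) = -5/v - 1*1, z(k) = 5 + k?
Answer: -90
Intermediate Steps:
K = 3
M(v) = -⅓ - 5/(3*v) (M(v) = (-5/v - 1*1)/3 = (-5/v - 1)/3 = (-1 - 5/v)/3 = -⅓ - 5/(3*v))
M(1) - 11*z(K) = (⅓)*(-5 - 1*1)/1 - 11*(5 + 3) = (⅓)*1*(-5 - 1) - 11*8 = (⅓)*1*(-6) - 88 = -2 - 88 = -90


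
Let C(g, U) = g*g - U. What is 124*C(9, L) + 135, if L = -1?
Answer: 10303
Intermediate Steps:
C(g, U) = g**2 - U
124*C(9, L) + 135 = 124*(9**2 - 1*(-1)) + 135 = 124*(81 + 1) + 135 = 124*82 + 135 = 10168 + 135 = 10303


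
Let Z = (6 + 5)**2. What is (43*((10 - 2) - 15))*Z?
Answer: -36421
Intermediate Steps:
Z = 121 (Z = 11**2 = 121)
(43*((10 - 2) - 15))*Z = (43*((10 - 2) - 15))*121 = (43*(8 - 15))*121 = (43*(-7))*121 = -301*121 = -36421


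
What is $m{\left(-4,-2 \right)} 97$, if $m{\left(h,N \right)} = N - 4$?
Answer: $-582$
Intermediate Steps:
$m{\left(h,N \right)} = -4 + N$
$m{\left(-4,-2 \right)} 97 = \left(-4 - 2\right) 97 = \left(-6\right) 97 = -582$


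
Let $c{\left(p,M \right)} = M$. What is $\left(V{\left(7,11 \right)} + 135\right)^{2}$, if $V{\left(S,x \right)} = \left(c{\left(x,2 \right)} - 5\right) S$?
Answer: $12996$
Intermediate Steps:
$V{\left(S,x \right)} = - 3 S$ ($V{\left(S,x \right)} = \left(2 - 5\right) S = - 3 S$)
$\left(V{\left(7,11 \right)} + 135\right)^{2} = \left(\left(-3\right) 7 + 135\right)^{2} = \left(-21 + 135\right)^{2} = 114^{2} = 12996$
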